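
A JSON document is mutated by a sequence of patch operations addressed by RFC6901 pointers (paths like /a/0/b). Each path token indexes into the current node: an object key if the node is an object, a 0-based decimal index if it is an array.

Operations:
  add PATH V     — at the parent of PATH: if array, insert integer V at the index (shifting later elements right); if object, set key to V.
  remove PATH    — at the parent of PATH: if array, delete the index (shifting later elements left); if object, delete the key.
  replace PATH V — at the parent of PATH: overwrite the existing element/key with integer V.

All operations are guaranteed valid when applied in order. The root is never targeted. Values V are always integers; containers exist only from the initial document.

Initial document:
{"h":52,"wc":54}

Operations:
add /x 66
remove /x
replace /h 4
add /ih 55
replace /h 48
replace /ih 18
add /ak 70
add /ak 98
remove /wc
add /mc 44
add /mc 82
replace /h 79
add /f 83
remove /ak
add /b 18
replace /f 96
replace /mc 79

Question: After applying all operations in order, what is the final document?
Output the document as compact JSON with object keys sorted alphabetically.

Answer: {"b":18,"f":96,"h":79,"ih":18,"mc":79}

Derivation:
After op 1 (add /x 66): {"h":52,"wc":54,"x":66}
After op 2 (remove /x): {"h":52,"wc":54}
After op 3 (replace /h 4): {"h":4,"wc":54}
After op 4 (add /ih 55): {"h":4,"ih":55,"wc":54}
After op 5 (replace /h 48): {"h":48,"ih":55,"wc":54}
After op 6 (replace /ih 18): {"h":48,"ih":18,"wc":54}
After op 7 (add /ak 70): {"ak":70,"h":48,"ih":18,"wc":54}
After op 8 (add /ak 98): {"ak":98,"h":48,"ih":18,"wc":54}
After op 9 (remove /wc): {"ak":98,"h":48,"ih":18}
After op 10 (add /mc 44): {"ak":98,"h":48,"ih":18,"mc":44}
After op 11 (add /mc 82): {"ak":98,"h":48,"ih":18,"mc":82}
After op 12 (replace /h 79): {"ak":98,"h":79,"ih":18,"mc":82}
After op 13 (add /f 83): {"ak":98,"f":83,"h":79,"ih":18,"mc":82}
After op 14 (remove /ak): {"f":83,"h":79,"ih":18,"mc":82}
After op 15 (add /b 18): {"b":18,"f":83,"h":79,"ih":18,"mc":82}
After op 16 (replace /f 96): {"b":18,"f":96,"h":79,"ih":18,"mc":82}
After op 17 (replace /mc 79): {"b":18,"f":96,"h":79,"ih":18,"mc":79}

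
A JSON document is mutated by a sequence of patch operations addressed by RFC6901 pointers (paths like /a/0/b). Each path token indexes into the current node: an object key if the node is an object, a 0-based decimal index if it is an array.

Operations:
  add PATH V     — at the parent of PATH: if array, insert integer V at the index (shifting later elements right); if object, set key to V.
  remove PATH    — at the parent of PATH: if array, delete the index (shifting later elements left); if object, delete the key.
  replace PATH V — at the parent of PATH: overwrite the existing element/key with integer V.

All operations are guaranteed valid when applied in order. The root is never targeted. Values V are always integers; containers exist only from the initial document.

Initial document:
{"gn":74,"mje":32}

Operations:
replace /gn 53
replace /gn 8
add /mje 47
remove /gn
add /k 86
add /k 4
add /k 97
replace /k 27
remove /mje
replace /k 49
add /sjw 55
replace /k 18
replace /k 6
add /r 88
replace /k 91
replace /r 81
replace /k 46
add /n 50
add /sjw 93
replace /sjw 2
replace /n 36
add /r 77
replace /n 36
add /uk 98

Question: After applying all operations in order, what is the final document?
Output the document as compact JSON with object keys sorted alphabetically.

After op 1 (replace /gn 53): {"gn":53,"mje":32}
After op 2 (replace /gn 8): {"gn":8,"mje":32}
After op 3 (add /mje 47): {"gn":8,"mje":47}
After op 4 (remove /gn): {"mje":47}
After op 5 (add /k 86): {"k":86,"mje":47}
After op 6 (add /k 4): {"k":4,"mje":47}
After op 7 (add /k 97): {"k":97,"mje":47}
After op 8 (replace /k 27): {"k":27,"mje":47}
After op 9 (remove /mje): {"k":27}
After op 10 (replace /k 49): {"k":49}
After op 11 (add /sjw 55): {"k":49,"sjw":55}
After op 12 (replace /k 18): {"k":18,"sjw":55}
After op 13 (replace /k 6): {"k":6,"sjw":55}
After op 14 (add /r 88): {"k":6,"r":88,"sjw":55}
After op 15 (replace /k 91): {"k":91,"r":88,"sjw":55}
After op 16 (replace /r 81): {"k":91,"r":81,"sjw":55}
After op 17 (replace /k 46): {"k":46,"r":81,"sjw":55}
After op 18 (add /n 50): {"k":46,"n":50,"r":81,"sjw":55}
After op 19 (add /sjw 93): {"k":46,"n":50,"r":81,"sjw":93}
After op 20 (replace /sjw 2): {"k":46,"n":50,"r":81,"sjw":2}
After op 21 (replace /n 36): {"k":46,"n":36,"r":81,"sjw":2}
After op 22 (add /r 77): {"k":46,"n":36,"r":77,"sjw":2}
After op 23 (replace /n 36): {"k":46,"n":36,"r":77,"sjw":2}
After op 24 (add /uk 98): {"k":46,"n":36,"r":77,"sjw":2,"uk":98}

Answer: {"k":46,"n":36,"r":77,"sjw":2,"uk":98}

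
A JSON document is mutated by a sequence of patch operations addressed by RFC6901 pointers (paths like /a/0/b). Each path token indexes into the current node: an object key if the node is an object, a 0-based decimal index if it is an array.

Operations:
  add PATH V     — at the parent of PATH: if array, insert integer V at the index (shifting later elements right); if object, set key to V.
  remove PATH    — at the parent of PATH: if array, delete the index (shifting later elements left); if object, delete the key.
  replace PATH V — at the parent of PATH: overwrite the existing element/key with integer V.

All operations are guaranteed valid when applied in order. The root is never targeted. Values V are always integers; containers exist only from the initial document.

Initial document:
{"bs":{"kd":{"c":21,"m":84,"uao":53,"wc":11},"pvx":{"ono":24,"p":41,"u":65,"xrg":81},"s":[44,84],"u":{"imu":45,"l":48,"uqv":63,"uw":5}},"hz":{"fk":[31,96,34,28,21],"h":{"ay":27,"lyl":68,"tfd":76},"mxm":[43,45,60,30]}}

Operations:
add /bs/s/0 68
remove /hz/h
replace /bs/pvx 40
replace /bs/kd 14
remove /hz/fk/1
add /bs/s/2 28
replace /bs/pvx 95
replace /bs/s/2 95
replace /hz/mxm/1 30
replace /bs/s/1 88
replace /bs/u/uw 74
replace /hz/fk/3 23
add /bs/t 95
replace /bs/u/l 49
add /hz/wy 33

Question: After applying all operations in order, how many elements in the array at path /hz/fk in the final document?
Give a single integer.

After op 1 (add /bs/s/0 68): {"bs":{"kd":{"c":21,"m":84,"uao":53,"wc":11},"pvx":{"ono":24,"p":41,"u":65,"xrg":81},"s":[68,44,84],"u":{"imu":45,"l":48,"uqv":63,"uw":5}},"hz":{"fk":[31,96,34,28,21],"h":{"ay":27,"lyl":68,"tfd":76},"mxm":[43,45,60,30]}}
After op 2 (remove /hz/h): {"bs":{"kd":{"c":21,"m":84,"uao":53,"wc":11},"pvx":{"ono":24,"p":41,"u":65,"xrg":81},"s":[68,44,84],"u":{"imu":45,"l":48,"uqv":63,"uw":5}},"hz":{"fk":[31,96,34,28,21],"mxm":[43,45,60,30]}}
After op 3 (replace /bs/pvx 40): {"bs":{"kd":{"c":21,"m":84,"uao":53,"wc":11},"pvx":40,"s":[68,44,84],"u":{"imu":45,"l":48,"uqv":63,"uw":5}},"hz":{"fk":[31,96,34,28,21],"mxm":[43,45,60,30]}}
After op 4 (replace /bs/kd 14): {"bs":{"kd":14,"pvx":40,"s":[68,44,84],"u":{"imu":45,"l":48,"uqv":63,"uw":5}},"hz":{"fk":[31,96,34,28,21],"mxm":[43,45,60,30]}}
After op 5 (remove /hz/fk/1): {"bs":{"kd":14,"pvx":40,"s":[68,44,84],"u":{"imu":45,"l":48,"uqv":63,"uw":5}},"hz":{"fk":[31,34,28,21],"mxm":[43,45,60,30]}}
After op 6 (add /bs/s/2 28): {"bs":{"kd":14,"pvx":40,"s":[68,44,28,84],"u":{"imu":45,"l":48,"uqv":63,"uw":5}},"hz":{"fk":[31,34,28,21],"mxm":[43,45,60,30]}}
After op 7 (replace /bs/pvx 95): {"bs":{"kd":14,"pvx":95,"s":[68,44,28,84],"u":{"imu":45,"l":48,"uqv":63,"uw":5}},"hz":{"fk":[31,34,28,21],"mxm":[43,45,60,30]}}
After op 8 (replace /bs/s/2 95): {"bs":{"kd":14,"pvx":95,"s":[68,44,95,84],"u":{"imu":45,"l":48,"uqv":63,"uw":5}},"hz":{"fk":[31,34,28,21],"mxm":[43,45,60,30]}}
After op 9 (replace /hz/mxm/1 30): {"bs":{"kd":14,"pvx":95,"s":[68,44,95,84],"u":{"imu":45,"l":48,"uqv":63,"uw":5}},"hz":{"fk":[31,34,28,21],"mxm":[43,30,60,30]}}
After op 10 (replace /bs/s/1 88): {"bs":{"kd":14,"pvx":95,"s":[68,88,95,84],"u":{"imu":45,"l":48,"uqv":63,"uw":5}},"hz":{"fk":[31,34,28,21],"mxm":[43,30,60,30]}}
After op 11 (replace /bs/u/uw 74): {"bs":{"kd":14,"pvx":95,"s":[68,88,95,84],"u":{"imu":45,"l":48,"uqv":63,"uw":74}},"hz":{"fk":[31,34,28,21],"mxm":[43,30,60,30]}}
After op 12 (replace /hz/fk/3 23): {"bs":{"kd":14,"pvx":95,"s":[68,88,95,84],"u":{"imu":45,"l":48,"uqv":63,"uw":74}},"hz":{"fk":[31,34,28,23],"mxm":[43,30,60,30]}}
After op 13 (add /bs/t 95): {"bs":{"kd":14,"pvx":95,"s":[68,88,95,84],"t":95,"u":{"imu":45,"l":48,"uqv":63,"uw":74}},"hz":{"fk":[31,34,28,23],"mxm":[43,30,60,30]}}
After op 14 (replace /bs/u/l 49): {"bs":{"kd":14,"pvx":95,"s":[68,88,95,84],"t":95,"u":{"imu":45,"l":49,"uqv":63,"uw":74}},"hz":{"fk":[31,34,28,23],"mxm":[43,30,60,30]}}
After op 15 (add /hz/wy 33): {"bs":{"kd":14,"pvx":95,"s":[68,88,95,84],"t":95,"u":{"imu":45,"l":49,"uqv":63,"uw":74}},"hz":{"fk":[31,34,28,23],"mxm":[43,30,60,30],"wy":33}}
Size at path /hz/fk: 4

Answer: 4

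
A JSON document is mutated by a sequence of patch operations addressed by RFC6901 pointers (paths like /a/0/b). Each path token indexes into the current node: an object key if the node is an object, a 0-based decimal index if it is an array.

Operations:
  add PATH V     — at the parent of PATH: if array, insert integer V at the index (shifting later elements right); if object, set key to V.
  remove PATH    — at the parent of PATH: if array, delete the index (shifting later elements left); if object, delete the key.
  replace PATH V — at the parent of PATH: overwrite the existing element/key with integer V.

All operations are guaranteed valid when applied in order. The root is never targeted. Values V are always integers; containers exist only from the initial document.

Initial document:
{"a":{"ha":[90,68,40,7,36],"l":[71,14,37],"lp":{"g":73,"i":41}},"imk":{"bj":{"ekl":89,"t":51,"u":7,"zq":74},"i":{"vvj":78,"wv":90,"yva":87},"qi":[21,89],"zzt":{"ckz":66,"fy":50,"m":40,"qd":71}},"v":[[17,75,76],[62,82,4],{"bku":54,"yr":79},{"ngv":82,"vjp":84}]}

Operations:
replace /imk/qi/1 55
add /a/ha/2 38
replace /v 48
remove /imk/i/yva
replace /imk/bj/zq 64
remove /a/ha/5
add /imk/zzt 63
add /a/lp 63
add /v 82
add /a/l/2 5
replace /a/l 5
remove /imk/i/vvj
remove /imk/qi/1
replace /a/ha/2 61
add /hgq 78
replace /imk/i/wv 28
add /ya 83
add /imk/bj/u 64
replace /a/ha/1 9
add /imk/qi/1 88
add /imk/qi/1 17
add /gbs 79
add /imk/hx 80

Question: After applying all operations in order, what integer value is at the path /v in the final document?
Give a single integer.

Answer: 82

Derivation:
After op 1 (replace /imk/qi/1 55): {"a":{"ha":[90,68,40,7,36],"l":[71,14,37],"lp":{"g":73,"i":41}},"imk":{"bj":{"ekl":89,"t":51,"u":7,"zq":74},"i":{"vvj":78,"wv":90,"yva":87},"qi":[21,55],"zzt":{"ckz":66,"fy":50,"m":40,"qd":71}},"v":[[17,75,76],[62,82,4],{"bku":54,"yr":79},{"ngv":82,"vjp":84}]}
After op 2 (add /a/ha/2 38): {"a":{"ha":[90,68,38,40,7,36],"l":[71,14,37],"lp":{"g":73,"i":41}},"imk":{"bj":{"ekl":89,"t":51,"u":7,"zq":74},"i":{"vvj":78,"wv":90,"yva":87},"qi":[21,55],"zzt":{"ckz":66,"fy":50,"m":40,"qd":71}},"v":[[17,75,76],[62,82,4],{"bku":54,"yr":79},{"ngv":82,"vjp":84}]}
After op 3 (replace /v 48): {"a":{"ha":[90,68,38,40,7,36],"l":[71,14,37],"lp":{"g":73,"i":41}},"imk":{"bj":{"ekl":89,"t":51,"u":7,"zq":74},"i":{"vvj":78,"wv":90,"yva":87},"qi":[21,55],"zzt":{"ckz":66,"fy":50,"m":40,"qd":71}},"v":48}
After op 4 (remove /imk/i/yva): {"a":{"ha":[90,68,38,40,7,36],"l":[71,14,37],"lp":{"g":73,"i":41}},"imk":{"bj":{"ekl":89,"t":51,"u":7,"zq":74},"i":{"vvj":78,"wv":90},"qi":[21,55],"zzt":{"ckz":66,"fy":50,"m":40,"qd":71}},"v":48}
After op 5 (replace /imk/bj/zq 64): {"a":{"ha":[90,68,38,40,7,36],"l":[71,14,37],"lp":{"g":73,"i":41}},"imk":{"bj":{"ekl":89,"t":51,"u":7,"zq":64},"i":{"vvj":78,"wv":90},"qi":[21,55],"zzt":{"ckz":66,"fy":50,"m":40,"qd":71}},"v":48}
After op 6 (remove /a/ha/5): {"a":{"ha":[90,68,38,40,7],"l":[71,14,37],"lp":{"g":73,"i":41}},"imk":{"bj":{"ekl":89,"t":51,"u":7,"zq":64},"i":{"vvj":78,"wv":90},"qi":[21,55],"zzt":{"ckz":66,"fy":50,"m":40,"qd":71}},"v":48}
After op 7 (add /imk/zzt 63): {"a":{"ha":[90,68,38,40,7],"l":[71,14,37],"lp":{"g":73,"i":41}},"imk":{"bj":{"ekl":89,"t":51,"u":7,"zq":64},"i":{"vvj":78,"wv":90},"qi":[21,55],"zzt":63},"v":48}
After op 8 (add /a/lp 63): {"a":{"ha":[90,68,38,40,7],"l":[71,14,37],"lp":63},"imk":{"bj":{"ekl":89,"t":51,"u":7,"zq":64},"i":{"vvj":78,"wv":90},"qi":[21,55],"zzt":63},"v":48}
After op 9 (add /v 82): {"a":{"ha":[90,68,38,40,7],"l":[71,14,37],"lp":63},"imk":{"bj":{"ekl":89,"t":51,"u":7,"zq":64},"i":{"vvj":78,"wv":90},"qi":[21,55],"zzt":63},"v":82}
After op 10 (add /a/l/2 5): {"a":{"ha":[90,68,38,40,7],"l":[71,14,5,37],"lp":63},"imk":{"bj":{"ekl":89,"t":51,"u":7,"zq":64},"i":{"vvj":78,"wv":90},"qi":[21,55],"zzt":63},"v":82}
After op 11 (replace /a/l 5): {"a":{"ha":[90,68,38,40,7],"l":5,"lp":63},"imk":{"bj":{"ekl":89,"t":51,"u":7,"zq":64},"i":{"vvj":78,"wv":90},"qi":[21,55],"zzt":63},"v":82}
After op 12 (remove /imk/i/vvj): {"a":{"ha":[90,68,38,40,7],"l":5,"lp":63},"imk":{"bj":{"ekl":89,"t":51,"u":7,"zq":64},"i":{"wv":90},"qi":[21,55],"zzt":63},"v":82}
After op 13 (remove /imk/qi/1): {"a":{"ha":[90,68,38,40,7],"l":5,"lp":63},"imk":{"bj":{"ekl":89,"t":51,"u":7,"zq":64},"i":{"wv":90},"qi":[21],"zzt":63},"v":82}
After op 14 (replace /a/ha/2 61): {"a":{"ha":[90,68,61,40,7],"l":5,"lp":63},"imk":{"bj":{"ekl":89,"t":51,"u":7,"zq":64},"i":{"wv":90},"qi":[21],"zzt":63},"v":82}
After op 15 (add /hgq 78): {"a":{"ha":[90,68,61,40,7],"l":5,"lp":63},"hgq":78,"imk":{"bj":{"ekl":89,"t":51,"u":7,"zq":64},"i":{"wv":90},"qi":[21],"zzt":63},"v":82}
After op 16 (replace /imk/i/wv 28): {"a":{"ha":[90,68,61,40,7],"l":5,"lp":63},"hgq":78,"imk":{"bj":{"ekl":89,"t":51,"u":7,"zq":64},"i":{"wv":28},"qi":[21],"zzt":63},"v":82}
After op 17 (add /ya 83): {"a":{"ha":[90,68,61,40,7],"l":5,"lp":63},"hgq":78,"imk":{"bj":{"ekl":89,"t":51,"u":7,"zq":64},"i":{"wv":28},"qi":[21],"zzt":63},"v":82,"ya":83}
After op 18 (add /imk/bj/u 64): {"a":{"ha":[90,68,61,40,7],"l":5,"lp":63},"hgq":78,"imk":{"bj":{"ekl":89,"t":51,"u":64,"zq":64},"i":{"wv":28},"qi":[21],"zzt":63},"v":82,"ya":83}
After op 19 (replace /a/ha/1 9): {"a":{"ha":[90,9,61,40,7],"l":5,"lp":63},"hgq":78,"imk":{"bj":{"ekl":89,"t":51,"u":64,"zq":64},"i":{"wv":28},"qi":[21],"zzt":63},"v":82,"ya":83}
After op 20 (add /imk/qi/1 88): {"a":{"ha":[90,9,61,40,7],"l":5,"lp":63},"hgq":78,"imk":{"bj":{"ekl":89,"t":51,"u":64,"zq":64},"i":{"wv":28},"qi":[21,88],"zzt":63},"v":82,"ya":83}
After op 21 (add /imk/qi/1 17): {"a":{"ha":[90,9,61,40,7],"l":5,"lp":63},"hgq":78,"imk":{"bj":{"ekl":89,"t":51,"u":64,"zq":64},"i":{"wv":28},"qi":[21,17,88],"zzt":63},"v":82,"ya":83}
After op 22 (add /gbs 79): {"a":{"ha":[90,9,61,40,7],"l":5,"lp":63},"gbs":79,"hgq":78,"imk":{"bj":{"ekl":89,"t":51,"u":64,"zq":64},"i":{"wv":28},"qi":[21,17,88],"zzt":63},"v":82,"ya":83}
After op 23 (add /imk/hx 80): {"a":{"ha":[90,9,61,40,7],"l":5,"lp":63},"gbs":79,"hgq":78,"imk":{"bj":{"ekl":89,"t":51,"u":64,"zq":64},"hx":80,"i":{"wv":28},"qi":[21,17,88],"zzt":63},"v":82,"ya":83}
Value at /v: 82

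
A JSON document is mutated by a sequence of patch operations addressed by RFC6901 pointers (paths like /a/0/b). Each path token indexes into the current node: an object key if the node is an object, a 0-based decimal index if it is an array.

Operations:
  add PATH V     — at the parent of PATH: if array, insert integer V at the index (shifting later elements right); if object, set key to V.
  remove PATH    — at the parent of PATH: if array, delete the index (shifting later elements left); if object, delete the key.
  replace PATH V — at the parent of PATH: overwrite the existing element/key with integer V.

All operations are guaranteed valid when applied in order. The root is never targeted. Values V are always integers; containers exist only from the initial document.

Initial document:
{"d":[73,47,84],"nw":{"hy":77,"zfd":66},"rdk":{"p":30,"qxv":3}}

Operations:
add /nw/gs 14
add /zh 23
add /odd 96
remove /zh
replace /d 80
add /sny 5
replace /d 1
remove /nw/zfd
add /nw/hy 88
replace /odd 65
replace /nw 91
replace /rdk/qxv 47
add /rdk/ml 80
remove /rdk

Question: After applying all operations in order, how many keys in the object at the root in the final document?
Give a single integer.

Answer: 4

Derivation:
After op 1 (add /nw/gs 14): {"d":[73,47,84],"nw":{"gs":14,"hy":77,"zfd":66},"rdk":{"p":30,"qxv":3}}
After op 2 (add /zh 23): {"d":[73,47,84],"nw":{"gs":14,"hy":77,"zfd":66},"rdk":{"p":30,"qxv":3},"zh":23}
After op 3 (add /odd 96): {"d":[73,47,84],"nw":{"gs":14,"hy":77,"zfd":66},"odd":96,"rdk":{"p":30,"qxv":3},"zh":23}
After op 4 (remove /zh): {"d":[73,47,84],"nw":{"gs":14,"hy":77,"zfd":66},"odd":96,"rdk":{"p":30,"qxv":3}}
After op 5 (replace /d 80): {"d":80,"nw":{"gs":14,"hy":77,"zfd":66},"odd":96,"rdk":{"p":30,"qxv":3}}
After op 6 (add /sny 5): {"d":80,"nw":{"gs":14,"hy":77,"zfd":66},"odd":96,"rdk":{"p":30,"qxv":3},"sny":5}
After op 7 (replace /d 1): {"d":1,"nw":{"gs":14,"hy":77,"zfd":66},"odd":96,"rdk":{"p":30,"qxv":3},"sny":5}
After op 8 (remove /nw/zfd): {"d":1,"nw":{"gs":14,"hy":77},"odd":96,"rdk":{"p":30,"qxv":3},"sny":5}
After op 9 (add /nw/hy 88): {"d":1,"nw":{"gs":14,"hy":88},"odd":96,"rdk":{"p":30,"qxv":3},"sny":5}
After op 10 (replace /odd 65): {"d":1,"nw":{"gs":14,"hy":88},"odd":65,"rdk":{"p":30,"qxv":3},"sny":5}
After op 11 (replace /nw 91): {"d":1,"nw":91,"odd":65,"rdk":{"p":30,"qxv":3},"sny":5}
After op 12 (replace /rdk/qxv 47): {"d":1,"nw":91,"odd":65,"rdk":{"p":30,"qxv":47},"sny":5}
After op 13 (add /rdk/ml 80): {"d":1,"nw":91,"odd":65,"rdk":{"ml":80,"p":30,"qxv":47},"sny":5}
After op 14 (remove /rdk): {"d":1,"nw":91,"odd":65,"sny":5}
Size at the root: 4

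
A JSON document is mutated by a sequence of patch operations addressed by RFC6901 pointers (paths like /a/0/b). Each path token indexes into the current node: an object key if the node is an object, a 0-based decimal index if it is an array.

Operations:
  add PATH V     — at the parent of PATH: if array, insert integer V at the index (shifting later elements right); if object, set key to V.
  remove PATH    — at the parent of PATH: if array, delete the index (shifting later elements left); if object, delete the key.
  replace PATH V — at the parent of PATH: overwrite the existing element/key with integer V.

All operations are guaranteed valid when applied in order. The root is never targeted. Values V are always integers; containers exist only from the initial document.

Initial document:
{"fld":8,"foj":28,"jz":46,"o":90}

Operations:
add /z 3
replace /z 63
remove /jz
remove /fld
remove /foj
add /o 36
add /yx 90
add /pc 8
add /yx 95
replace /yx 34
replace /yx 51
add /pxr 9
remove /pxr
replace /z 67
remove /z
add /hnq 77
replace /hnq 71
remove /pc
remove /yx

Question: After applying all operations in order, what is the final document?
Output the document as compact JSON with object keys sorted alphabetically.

After op 1 (add /z 3): {"fld":8,"foj":28,"jz":46,"o":90,"z":3}
After op 2 (replace /z 63): {"fld":8,"foj":28,"jz":46,"o":90,"z":63}
After op 3 (remove /jz): {"fld":8,"foj":28,"o":90,"z":63}
After op 4 (remove /fld): {"foj":28,"o":90,"z":63}
After op 5 (remove /foj): {"o":90,"z":63}
After op 6 (add /o 36): {"o":36,"z":63}
After op 7 (add /yx 90): {"o":36,"yx":90,"z":63}
After op 8 (add /pc 8): {"o":36,"pc":8,"yx":90,"z":63}
After op 9 (add /yx 95): {"o":36,"pc":8,"yx":95,"z":63}
After op 10 (replace /yx 34): {"o":36,"pc":8,"yx":34,"z":63}
After op 11 (replace /yx 51): {"o":36,"pc":8,"yx":51,"z":63}
After op 12 (add /pxr 9): {"o":36,"pc":8,"pxr":9,"yx":51,"z":63}
After op 13 (remove /pxr): {"o":36,"pc":8,"yx":51,"z":63}
After op 14 (replace /z 67): {"o":36,"pc":8,"yx":51,"z":67}
After op 15 (remove /z): {"o":36,"pc":8,"yx":51}
After op 16 (add /hnq 77): {"hnq":77,"o":36,"pc":8,"yx":51}
After op 17 (replace /hnq 71): {"hnq":71,"o":36,"pc":8,"yx":51}
After op 18 (remove /pc): {"hnq":71,"o":36,"yx":51}
After op 19 (remove /yx): {"hnq":71,"o":36}

Answer: {"hnq":71,"o":36}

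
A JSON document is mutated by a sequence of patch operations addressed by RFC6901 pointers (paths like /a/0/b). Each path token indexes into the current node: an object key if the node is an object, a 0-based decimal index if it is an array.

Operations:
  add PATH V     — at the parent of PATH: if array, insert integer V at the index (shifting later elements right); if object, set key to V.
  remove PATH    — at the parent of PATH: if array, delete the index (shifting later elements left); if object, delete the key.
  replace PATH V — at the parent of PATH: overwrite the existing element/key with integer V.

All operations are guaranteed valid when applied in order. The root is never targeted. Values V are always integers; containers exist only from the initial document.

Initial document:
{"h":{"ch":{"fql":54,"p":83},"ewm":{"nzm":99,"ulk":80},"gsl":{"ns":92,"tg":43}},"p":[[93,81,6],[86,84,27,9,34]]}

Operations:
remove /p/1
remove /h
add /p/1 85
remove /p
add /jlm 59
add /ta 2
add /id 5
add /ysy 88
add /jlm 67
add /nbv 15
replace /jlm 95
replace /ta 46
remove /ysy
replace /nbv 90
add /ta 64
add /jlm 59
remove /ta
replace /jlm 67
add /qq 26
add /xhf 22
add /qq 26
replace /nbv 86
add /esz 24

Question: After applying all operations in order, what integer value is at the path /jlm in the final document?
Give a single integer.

After op 1 (remove /p/1): {"h":{"ch":{"fql":54,"p":83},"ewm":{"nzm":99,"ulk":80},"gsl":{"ns":92,"tg":43}},"p":[[93,81,6]]}
After op 2 (remove /h): {"p":[[93,81,6]]}
After op 3 (add /p/1 85): {"p":[[93,81,6],85]}
After op 4 (remove /p): {}
After op 5 (add /jlm 59): {"jlm":59}
After op 6 (add /ta 2): {"jlm":59,"ta":2}
After op 7 (add /id 5): {"id":5,"jlm":59,"ta":2}
After op 8 (add /ysy 88): {"id":5,"jlm":59,"ta":2,"ysy":88}
After op 9 (add /jlm 67): {"id":5,"jlm":67,"ta":2,"ysy":88}
After op 10 (add /nbv 15): {"id":5,"jlm":67,"nbv":15,"ta":2,"ysy":88}
After op 11 (replace /jlm 95): {"id":5,"jlm":95,"nbv":15,"ta":2,"ysy":88}
After op 12 (replace /ta 46): {"id":5,"jlm":95,"nbv":15,"ta":46,"ysy":88}
After op 13 (remove /ysy): {"id":5,"jlm":95,"nbv":15,"ta":46}
After op 14 (replace /nbv 90): {"id":5,"jlm":95,"nbv":90,"ta":46}
After op 15 (add /ta 64): {"id":5,"jlm":95,"nbv":90,"ta":64}
After op 16 (add /jlm 59): {"id":5,"jlm":59,"nbv":90,"ta":64}
After op 17 (remove /ta): {"id":5,"jlm":59,"nbv":90}
After op 18 (replace /jlm 67): {"id":5,"jlm":67,"nbv":90}
After op 19 (add /qq 26): {"id":5,"jlm":67,"nbv":90,"qq":26}
After op 20 (add /xhf 22): {"id":5,"jlm":67,"nbv":90,"qq":26,"xhf":22}
After op 21 (add /qq 26): {"id":5,"jlm":67,"nbv":90,"qq":26,"xhf":22}
After op 22 (replace /nbv 86): {"id":5,"jlm":67,"nbv":86,"qq":26,"xhf":22}
After op 23 (add /esz 24): {"esz":24,"id":5,"jlm":67,"nbv":86,"qq":26,"xhf":22}
Value at /jlm: 67

Answer: 67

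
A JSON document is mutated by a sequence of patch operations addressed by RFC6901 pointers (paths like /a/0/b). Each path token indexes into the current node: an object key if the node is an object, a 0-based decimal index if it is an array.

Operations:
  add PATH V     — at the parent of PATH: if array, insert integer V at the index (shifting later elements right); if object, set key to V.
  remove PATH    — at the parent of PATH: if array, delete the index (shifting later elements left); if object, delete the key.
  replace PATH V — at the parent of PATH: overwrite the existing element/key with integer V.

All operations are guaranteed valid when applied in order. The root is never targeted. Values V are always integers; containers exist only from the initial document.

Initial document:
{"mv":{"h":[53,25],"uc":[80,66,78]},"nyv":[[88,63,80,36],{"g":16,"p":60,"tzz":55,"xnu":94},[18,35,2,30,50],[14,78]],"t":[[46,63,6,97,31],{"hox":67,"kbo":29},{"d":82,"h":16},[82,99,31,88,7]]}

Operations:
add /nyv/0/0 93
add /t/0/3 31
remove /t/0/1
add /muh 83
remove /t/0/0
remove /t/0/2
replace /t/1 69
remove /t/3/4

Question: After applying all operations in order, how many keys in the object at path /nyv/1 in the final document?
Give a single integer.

After op 1 (add /nyv/0/0 93): {"mv":{"h":[53,25],"uc":[80,66,78]},"nyv":[[93,88,63,80,36],{"g":16,"p":60,"tzz":55,"xnu":94},[18,35,2,30,50],[14,78]],"t":[[46,63,6,97,31],{"hox":67,"kbo":29},{"d":82,"h":16},[82,99,31,88,7]]}
After op 2 (add /t/0/3 31): {"mv":{"h":[53,25],"uc":[80,66,78]},"nyv":[[93,88,63,80,36],{"g":16,"p":60,"tzz":55,"xnu":94},[18,35,2,30,50],[14,78]],"t":[[46,63,6,31,97,31],{"hox":67,"kbo":29},{"d":82,"h":16},[82,99,31,88,7]]}
After op 3 (remove /t/0/1): {"mv":{"h":[53,25],"uc":[80,66,78]},"nyv":[[93,88,63,80,36],{"g":16,"p":60,"tzz":55,"xnu":94},[18,35,2,30,50],[14,78]],"t":[[46,6,31,97,31],{"hox":67,"kbo":29},{"d":82,"h":16},[82,99,31,88,7]]}
After op 4 (add /muh 83): {"muh":83,"mv":{"h":[53,25],"uc":[80,66,78]},"nyv":[[93,88,63,80,36],{"g":16,"p":60,"tzz":55,"xnu":94},[18,35,2,30,50],[14,78]],"t":[[46,6,31,97,31],{"hox":67,"kbo":29},{"d":82,"h":16},[82,99,31,88,7]]}
After op 5 (remove /t/0/0): {"muh":83,"mv":{"h":[53,25],"uc":[80,66,78]},"nyv":[[93,88,63,80,36],{"g":16,"p":60,"tzz":55,"xnu":94},[18,35,2,30,50],[14,78]],"t":[[6,31,97,31],{"hox":67,"kbo":29},{"d":82,"h":16},[82,99,31,88,7]]}
After op 6 (remove /t/0/2): {"muh":83,"mv":{"h":[53,25],"uc":[80,66,78]},"nyv":[[93,88,63,80,36],{"g":16,"p":60,"tzz":55,"xnu":94},[18,35,2,30,50],[14,78]],"t":[[6,31,31],{"hox":67,"kbo":29},{"d":82,"h":16},[82,99,31,88,7]]}
After op 7 (replace /t/1 69): {"muh":83,"mv":{"h":[53,25],"uc":[80,66,78]},"nyv":[[93,88,63,80,36],{"g":16,"p":60,"tzz":55,"xnu":94},[18,35,2,30,50],[14,78]],"t":[[6,31,31],69,{"d":82,"h":16},[82,99,31,88,7]]}
After op 8 (remove /t/3/4): {"muh":83,"mv":{"h":[53,25],"uc":[80,66,78]},"nyv":[[93,88,63,80,36],{"g":16,"p":60,"tzz":55,"xnu":94},[18,35,2,30,50],[14,78]],"t":[[6,31,31],69,{"d":82,"h":16},[82,99,31,88]]}
Size at path /nyv/1: 4

Answer: 4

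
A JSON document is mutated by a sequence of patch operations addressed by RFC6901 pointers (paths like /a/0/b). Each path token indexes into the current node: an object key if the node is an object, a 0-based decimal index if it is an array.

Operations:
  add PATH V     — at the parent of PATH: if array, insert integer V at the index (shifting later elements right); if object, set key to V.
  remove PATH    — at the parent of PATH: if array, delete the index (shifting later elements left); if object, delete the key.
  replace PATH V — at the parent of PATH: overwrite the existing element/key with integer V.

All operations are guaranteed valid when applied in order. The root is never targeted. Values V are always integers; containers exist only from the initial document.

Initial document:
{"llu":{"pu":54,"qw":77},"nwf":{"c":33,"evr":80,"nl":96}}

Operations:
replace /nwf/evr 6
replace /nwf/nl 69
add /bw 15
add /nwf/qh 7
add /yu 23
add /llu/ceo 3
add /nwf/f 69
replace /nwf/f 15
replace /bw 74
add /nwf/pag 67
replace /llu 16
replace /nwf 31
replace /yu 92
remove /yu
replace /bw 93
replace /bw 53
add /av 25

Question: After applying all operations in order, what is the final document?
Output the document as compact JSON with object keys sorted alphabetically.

After op 1 (replace /nwf/evr 6): {"llu":{"pu":54,"qw":77},"nwf":{"c":33,"evr":6,"nl":96}}
After op 2 (replace /nwf/nl 69): {"llu":{"pu":54,"qw":77},"nwf":{"c":33,"evr":6,"nl":69}}
After op 3 (add /bw 15): {"bw":15,"llu":{"pu":54,"qw":77},"nwf":{"c":33,"evr":6,"nl":69}}
After op 4 (add /nwf/qh 7): {"bw":15,"llu":{"pu":54,"qw":77},"nwf":{"c":33,"evr":6,"nl":69,"qh":7}}
After op 5 (add /yu 23): {"bw":15,"llu":{"pu":54,"qw":77},"nwf":{"c":33,"evr":6,"nl":69,"qh":7},"yu":23}
After op 6 (add /llu/ceo 3): {"bw":15,"llu":{"ceo":3,"pu":54,"qw":77},"nwf":{"c":33,"evr":6,"nl":69,"qh":7},"yu":23}
After op 7 (add /nwf/f 69): {"bw":15,"llu":{"ceo":3,"pu":54,"qw":77},"nwf":{"c":33,"evr":6,"f":69,"nl":69,"qh":7},"yu":23}
After op 8 (replace /nwf/f 15): {"bw":15,"llu":{"ceo":3,"pu":54,"qw":77},"nwf":{"c":33,"evr":6,"f":15,"nl":69,"qh":7},"yu":23}
After op 9 (replace /bw 74): {"bw":74,"llu":{"ceo":3,"pu":54,"qw":77},"nwf":{"c":33,"evr":6,"f":15,"nl":69,"qh":7},"yu":23}
After op 10 (add /nwf/pag 67): {"bw":74,"llu":{"ceo":3,"pu":54,"qw":77},"nwf":{"c":33,"evr":6,"f":15,"nl":69,"pag":67,"qh":7},"yu":23}
After op 11 (replace /llu 16): {"bw":74,"llu":16,"nwf":{"c":33,"evr":6,"f":15,"nl":69,"pag":67,"qh":7},"yu":23}
After op 12 (replace /nwf 31): {"bw":74,"llu":16,"nwf":31,"yu":23}
After op 13 (replace /yu 92): {"bw":74,"llu":16,"nwf":31,"yu":92}
After op 14 (remove /yu): {"bw":74,"llu":16,"nwf":31}
After op 15 (replace /bw 93): {"bw":93,"llu":16,"nwf":31}
After op 16 (replace /bw 53): {"bw":53,"llu":16,"nwf":31}
After op 17 (add /av 25): {"av":25,"bw":53,"llu":16,"nwf":31}

Answer: {"av":25,"bw":53,"llu":16,"nwf":31}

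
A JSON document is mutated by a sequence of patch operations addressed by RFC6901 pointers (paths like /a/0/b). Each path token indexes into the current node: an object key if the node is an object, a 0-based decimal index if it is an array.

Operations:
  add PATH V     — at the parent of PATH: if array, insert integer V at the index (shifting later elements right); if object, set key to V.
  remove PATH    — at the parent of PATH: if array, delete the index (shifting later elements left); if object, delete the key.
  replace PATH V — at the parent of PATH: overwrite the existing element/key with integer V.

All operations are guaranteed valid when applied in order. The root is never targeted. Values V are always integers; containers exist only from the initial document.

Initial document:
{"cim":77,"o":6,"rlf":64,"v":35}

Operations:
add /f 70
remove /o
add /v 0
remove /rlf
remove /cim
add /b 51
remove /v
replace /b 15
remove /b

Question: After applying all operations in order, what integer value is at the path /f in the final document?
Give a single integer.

After op 1 (add /f 70): {"cim":77,"f":70,"o":6,"rlf":64,"v":35}
After op 2 (remove /o): {"cim":77,"f":70,"rlf":64,"v":35}
After op 3 (add /v 0): {"cim":77,"f":70,"rlf":64,"v":0}
After op 4 (remove /rlf): {"cim":77,"f":70,"v":0}
After op 5 (remove /cim): {"f":70,"v":0}
After op 6 (add /b 51): {"b":51,"f":70,"v":0}
After op 7 (remove /v): {"b":51,"f":70}
After op 8 (replace /b 15): {"b":15,"f":70}
After op 9 (remove /b): {"f":70}
Value at /f: 70

Answer: 70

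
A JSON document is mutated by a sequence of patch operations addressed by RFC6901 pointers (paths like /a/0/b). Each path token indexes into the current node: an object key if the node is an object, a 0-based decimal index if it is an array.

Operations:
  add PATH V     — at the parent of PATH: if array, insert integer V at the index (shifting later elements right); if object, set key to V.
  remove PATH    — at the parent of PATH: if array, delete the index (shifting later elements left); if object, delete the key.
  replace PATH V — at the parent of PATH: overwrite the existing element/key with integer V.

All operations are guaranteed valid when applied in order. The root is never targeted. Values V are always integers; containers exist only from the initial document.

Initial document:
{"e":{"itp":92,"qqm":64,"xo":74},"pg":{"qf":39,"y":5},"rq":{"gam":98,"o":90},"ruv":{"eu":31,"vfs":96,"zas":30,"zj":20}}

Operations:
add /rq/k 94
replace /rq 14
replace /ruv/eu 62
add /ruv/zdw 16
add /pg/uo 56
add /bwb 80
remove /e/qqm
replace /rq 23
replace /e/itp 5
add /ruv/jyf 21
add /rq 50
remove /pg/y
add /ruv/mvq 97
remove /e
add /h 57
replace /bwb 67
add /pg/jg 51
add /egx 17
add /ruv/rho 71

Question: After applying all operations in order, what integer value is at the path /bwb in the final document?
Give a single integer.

After op 1 (add /rq/k 94): {"e":{"itp":92,"qqm":64,"xo":74},"pg":{"qf":39,"y":5},"rq":{"gam":98,"k":94,"o":90},"ruv":{"eu":31,"vfs":96,"zas":30,"zj":20}}
After op 2 (replace /rq 14): {"e":{"itp":92,"qqm":64,"xo":74},"pg":{"qf":39,"y":5},"rq":14,"ruv":{"eu":31,"vfs":96,"zas":30,"zj":20}}
After op 3 (replace /ruv/eu 62): {"e":{"itp":92,"qqm":64,"xo":74},"pg":{"qf":39,"y":5},"rq":14,"ruv":{"eu":62,"vfs":96,"zas":30,"zj":20}}
After op 4 (add /ruv/zdw 16): {"e":{"itp":92,"qqm":64,"xo":74},"pg":{"qf":39,"y":5},"rq":14,"ruv":{"eu":62,"vfs":96,"zas":30,"zdw":16,"zj":20}}
After op 5 (add /pg/uo 56): {"e":{"itp":92,"qqm":64,"xo":74},"pg":{"qf":39,"uo":56,"y":5},"rq":14,"ruv":{"eu":62,"vfs":96,"zas":30,"zdw":16,"zj":20}}
After op 6 (add /bwb 80): {"bwb":80,"e":{"itp":92,"qqm":64,"xo":74},"pg":{"qf":39,"uo":56,"y":5},"rq":14,"ruv":{"eu":62,"vfs":96,"zas":30,"zdw":16,"zj":20}}
After op 7 (remove /e/qqm): {"bwb":80,"e":{"itp":92,"xo":74},"pg":{"qf":39,"uo":56,"y":5},"rq":14,"ruv":{"eu":62,"vfs":96,"zas":30,"zdw":16,"zj":20}}
After op 8 (replace /rq 23): {"bwb":80,"e":{"itp":92,"xo":74},"pg":{"qf":39,"uo":56,"y":5},"rq":23,"ruv":{"eu":62,"vfs":96,"zas":30,"zdw":16,"zj":20}}
After op 9 (replace /e/itp 5): {"bwb":80,"e":{"itp":5,"xo":74},"pg":{"qf":39,"uo":56,"y":5},"rq":23,"ruv":{"eu":62,"vfs":96,"zas":30,"zdw":16,"zj":20}}
After op 10 (add /ruv/jyf 21): {"bwb":80,"e":{"itp":5,"xo":74},"pg":{"qf":39,"uo":56,"y":5},"rq":23,"ruv":{"eu":62,"jyf":21,"vfs":96,"zas":30,"zdw":16,"zj":20}}
After op 11 (add /rq 50): {"bwb":80,"e":{"itp":5,"xo":74},"pg":{"qf":39,"uo":56,"y":5},"rq":50,"ruv":{"eu":62,"jyf":21,"vfs":96,"zas":30,"zdw":16,"zj":20}}
After op 12 (remove /pg/y): {"bwb":80,"e":{"itp":5,"xo":74},"pg":{"qf":39,"uo":56},"rq":50,"ruv":{"eu":62,"jyf":21,"vfs":96,"zas":30,"zdw":16,"zj":20}}
After op 13 (add /ruv/mvq 97): {"bwb":80,"e":{"itp":5,"xo":74},"pg":{"qf":39,"uo":56},"rq":50,"ruv":{"eu":62,"jyf":21,"mvq":97,"vfs":96,"zas":30,"zdw":16,"zj":20}}
After op 14 (remove /e): {"bwb":80,"pg":{"qf":39,"uo":56},"rq":50,"ruv":{"eu":62,"jyf":21,"mvq":97,"vfs":96,"zas":30,"zdw":16,"zj":20}}
After op 15 (add /h 57): {"bwb":80,"h":57,"pg":{"qf":39,"uo":56},"rq":50,"ruv":{"eu":62,"jyf":21,"mvq":97,"vfs":96,"zas":30,"zdw":16,"zj":20}}
After op 16 (replace /bwb 67): {"bwb":67,"h":57,"pg":{"qf":39,"uo":56},"rq":50,"ruv":{"eu":62,"jyf":21,"mvq":97,"vfs":96,"zas":30,"zdw":16,"zj":20}}
After op 17 (add /pg/jg 51): {"bwb":67,"h":57,"pg":{"jg":51,"qf":39,"uo":56},"rq":50,"ruv":{"eu":62,"jyf":21,"mvq":97,"vfs":96,"zas":30,"zdw":16,"zj":20}}
After op 18 (add /egx 17): {"bwb":67,"egx":17,"h":57,"pg":{"jg":51,"qf":39,"uo":56},"rq":50,"ruv":{"eu":62,"jyf":21,"mvq":97,"vfs":96,"zas":30,"zdw":16,"zj":20}}
After op 19 (add /ruv/rho 71): {"bwb":67,"egx":17,"h":57,"pg":{"jg":51,"qf":39,"uo":56},"rq":50,"ruv":{"eu":62,"jyf":21,"mvq":97,"rho":71,"vfs":96,"zas":30,"zdw":16,"zj":20}}
Value at /bwb: 67

Answer: 67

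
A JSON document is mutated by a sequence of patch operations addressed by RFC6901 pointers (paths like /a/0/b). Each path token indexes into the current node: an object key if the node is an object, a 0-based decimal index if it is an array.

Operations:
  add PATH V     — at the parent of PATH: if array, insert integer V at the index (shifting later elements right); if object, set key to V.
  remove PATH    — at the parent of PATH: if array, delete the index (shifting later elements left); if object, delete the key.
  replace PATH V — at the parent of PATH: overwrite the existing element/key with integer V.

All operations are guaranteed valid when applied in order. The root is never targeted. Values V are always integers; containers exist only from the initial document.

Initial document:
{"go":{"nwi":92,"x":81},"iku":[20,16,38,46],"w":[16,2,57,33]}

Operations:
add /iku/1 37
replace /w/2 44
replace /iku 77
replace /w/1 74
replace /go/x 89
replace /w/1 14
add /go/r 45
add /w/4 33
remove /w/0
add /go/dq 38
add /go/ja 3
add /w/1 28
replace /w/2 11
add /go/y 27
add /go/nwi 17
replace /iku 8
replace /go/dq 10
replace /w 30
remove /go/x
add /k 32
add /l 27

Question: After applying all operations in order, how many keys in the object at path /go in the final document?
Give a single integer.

Answer: 5

Derivation:
After op 1 (add /iku/1 37): {"go":{"nwi":92,"x":81},"iku":[20,37,16,38,46],"w":[16,2,57,33]}
After op 2 (replace /w/2 44): {"go":{"nwi":92,"x":81},"iku":[20,37,16,38,46],"w":[16,2,44,33]}
After op 3 (replace /iku 77): {"go":{"nwi":92,"x":81},"iku":77,"w":[16,2,44,33]}
After op 4 (replace /w/1 74): {"go":{"nwi":92,"x":81},"iku":77,"w":[16,74,44,33]}
After op 5 (replace /go/x 89): {"go":{"nwi":92,"x":89},"iku":77,"w":[16,74,44,33]}
After op 6 (replace /w/1 14): {"go":{"nwi":92,"x":89},"iku":77,"w":[16,14,44,33]}
After op 7 (add /go/r 45): {"go":{"nwi":92,"r":45,"x":89},"iku":77,"w":[16,14,44,33]}
After op 8 (add /w/4 33): {"go":{"nwi":92,"r":45,"x":89},"iku":77,"w":[16,14,44,33,33]}
After op 9 (remove /w/0): {"go":{"nwi":92,"r":45,"x":89},"iku":77,"w":[14,44,33,33]}
After op 10 (add /go/dq 38): {"go":{"dq":38,"nwi":92,"r":45,"x":89},"iku":77,"w":[14,44,33,33]}
After op 11 (add /go/ja 3): {"go":{"dq":38,"ja":3,"nwi":92,"r":45,"x":89},"iku":77,"w":[14,44,33,33]}
After op 12 (add /w/1 28): {"go":{"dq":38,"ja":3,"nwi":92,"r":45,"x":89},"iku":77,"w":[14,28,44,33,33]}
After op 13 (replace /w/2 11): {"go":{"dq":38,"ja":3,"nwi":92,"r":45,"x":89},"iku":77,"w":[14,28,11,33,33]}
After op 14 (add /go/y 27): {"go":{"dq":38,"ja":3,"nwi":92,"r":45,"x":89,"y":27},"iku":77,"w":[14,28,11,33,33]}
After op 15 (add /go/nwi 17): {"go":{"dq":38,"ja":3,"nwi":17,"r":45,"x":89,"y":27},"iku":77,"w":[14,28,11,33,33]}
After op 16 (replace /iku 8): {"go":{"dq":38,"ja":3,"nwi":17,"r":45,"x":89,"y":27},"iku":8,"w":[14,28,11,33,33]}
After op 17 (replace /go/dq 10): {"go":{"dq":10,"ja":3,"nwi":17,"r":45,"x":89,"y":27},"iku":8,"w":[14,28,11,33,33]}
After op 18 (replace /w 30): {"go":{"dq":10,"ja":3,"nwi":17,"r":45,"x":89,"y":27},"iku":8,"w":30}
After op 19 (remove /go/x): {"go":{"dq":10,"ja":3,"nwi":17,"r":45,"y":27},"iku":8,"w":30}
After op 20 (add /k 32): {"go":{"dq":10,"ja":3,"nwi":17,"r":45,"y":27},"iku":8,"k":32,"w":30}
After op 21 (add /l 27): {"go":{"dq":10,"ja":3,"nwi":17,"r":45,"y":27},"iku":8,"k":32,"l":27,"w":30}
Size at path /go: 5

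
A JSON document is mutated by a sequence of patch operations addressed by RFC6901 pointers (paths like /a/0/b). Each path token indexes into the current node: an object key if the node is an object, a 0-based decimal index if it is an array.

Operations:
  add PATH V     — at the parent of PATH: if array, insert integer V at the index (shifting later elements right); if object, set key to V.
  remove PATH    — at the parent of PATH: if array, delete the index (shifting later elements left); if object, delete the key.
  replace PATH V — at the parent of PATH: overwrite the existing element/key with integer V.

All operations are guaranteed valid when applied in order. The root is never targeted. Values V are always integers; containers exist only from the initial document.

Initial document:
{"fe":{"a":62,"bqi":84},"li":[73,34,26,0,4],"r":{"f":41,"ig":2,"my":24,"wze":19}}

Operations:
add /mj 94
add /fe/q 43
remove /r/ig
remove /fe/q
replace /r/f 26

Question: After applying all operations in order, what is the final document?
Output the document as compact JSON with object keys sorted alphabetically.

Answer: {"fe":{"a":62,"bqi":84},"li":[73,34,26,0,4],"mj":94,"r":{"f":26,"my":24,"wze":19}}

Derivation:
After op 1 (add /mj 94): {"fe":{"a":62,"bqi":84},"li":[73,34,26,0,4],"mj":94,"r":{"f":41,"ig":2,"my":24,"wze":19}}
After op 2 (add /fe/q 43): {"fe":{"a":62,"bqi":84,"q":43},"li":[73,34,26,0,4],"mj":94,"r":{"f":41,"ig":2,"my":24,"wze":19}}
After op 3 (remove /r/ig): {"fe":{"a":62,"bqi":84,"q":43},"li":[73,34,26,0,4],"mj":94,"r":{"f":41,"my":24,"wze":19}}
After op 4 (remove /fe/q): {"fe":{"a":62,"bqi":84},"li":[73,34,26,0,4],"mj":94,"r":{"f":41,"my":24,"wze":19}}
After op 5 (replace /r/f 26): {"fe":{"a":62,"bqi":84},"li":[73,34,26,0,4],"mj":94,"r":{"f":26,"my":24,"wze":19}}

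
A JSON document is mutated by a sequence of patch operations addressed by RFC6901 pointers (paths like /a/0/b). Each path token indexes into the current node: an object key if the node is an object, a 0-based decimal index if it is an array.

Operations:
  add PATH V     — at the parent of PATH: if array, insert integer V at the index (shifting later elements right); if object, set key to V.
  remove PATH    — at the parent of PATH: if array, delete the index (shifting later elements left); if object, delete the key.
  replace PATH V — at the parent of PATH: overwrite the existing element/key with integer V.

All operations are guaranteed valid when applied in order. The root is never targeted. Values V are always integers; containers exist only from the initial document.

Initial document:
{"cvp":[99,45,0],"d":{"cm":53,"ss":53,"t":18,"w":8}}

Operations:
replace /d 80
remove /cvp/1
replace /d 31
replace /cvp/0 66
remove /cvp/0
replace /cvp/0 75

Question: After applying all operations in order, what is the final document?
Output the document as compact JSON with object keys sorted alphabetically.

Answer: {"cvp":[75],"d":31}

Derivation:
After op 1 (replace /d 80): {"cvp":[99,45,0],"d":80}
After op 2 (remove /cvp/1): {"cvp":[99,0],"d":80}
After op 3 (replace /d 31): {"cvp":[99,0],"d":31}
After op 4 (replace /cvp/0 66): {"cvp":[66,0],"d":31}
After op 5 (remove /cvp/0): {"cvp":[0],"d":31}
After op 6 (replace /cvp/0 75): {"cvp":[75],"d":31}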